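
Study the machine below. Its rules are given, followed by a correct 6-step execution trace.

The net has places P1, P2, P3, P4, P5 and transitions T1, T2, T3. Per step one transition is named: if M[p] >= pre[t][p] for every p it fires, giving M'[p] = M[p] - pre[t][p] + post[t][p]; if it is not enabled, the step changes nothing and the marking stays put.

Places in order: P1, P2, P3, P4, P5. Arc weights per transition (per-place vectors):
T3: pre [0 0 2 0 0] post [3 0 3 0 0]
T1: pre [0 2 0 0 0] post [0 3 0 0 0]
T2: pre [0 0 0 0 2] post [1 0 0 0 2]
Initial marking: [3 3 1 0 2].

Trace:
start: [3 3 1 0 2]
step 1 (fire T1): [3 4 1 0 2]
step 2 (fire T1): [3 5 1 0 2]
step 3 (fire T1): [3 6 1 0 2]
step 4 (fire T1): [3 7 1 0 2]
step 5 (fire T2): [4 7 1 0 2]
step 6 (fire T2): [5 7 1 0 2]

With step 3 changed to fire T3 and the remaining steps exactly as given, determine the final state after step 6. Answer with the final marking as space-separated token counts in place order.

5 6 1 0 2

(re-executing from step 3 with the substitution; state before step 3: [3 5 1 0 2])
step 3 (fire T3): [3 5 1 0 2]
step 4 (fire T1): [3 6 1 0 2]
step 5 (fire T2): [4 6 1 0 2]
step 6 (fire T2): [5 6 1 0 2]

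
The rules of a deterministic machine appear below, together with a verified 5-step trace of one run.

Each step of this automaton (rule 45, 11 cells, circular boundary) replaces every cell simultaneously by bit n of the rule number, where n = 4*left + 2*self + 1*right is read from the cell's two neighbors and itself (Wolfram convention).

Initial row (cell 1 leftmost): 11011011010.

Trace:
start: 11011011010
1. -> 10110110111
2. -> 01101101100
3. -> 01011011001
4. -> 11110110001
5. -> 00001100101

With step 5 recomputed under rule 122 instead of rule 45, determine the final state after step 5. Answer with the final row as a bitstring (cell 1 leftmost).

(re-executing step 5 under rule 122; state before step 5: 11110110001)
5. -> 00011111011

00011111011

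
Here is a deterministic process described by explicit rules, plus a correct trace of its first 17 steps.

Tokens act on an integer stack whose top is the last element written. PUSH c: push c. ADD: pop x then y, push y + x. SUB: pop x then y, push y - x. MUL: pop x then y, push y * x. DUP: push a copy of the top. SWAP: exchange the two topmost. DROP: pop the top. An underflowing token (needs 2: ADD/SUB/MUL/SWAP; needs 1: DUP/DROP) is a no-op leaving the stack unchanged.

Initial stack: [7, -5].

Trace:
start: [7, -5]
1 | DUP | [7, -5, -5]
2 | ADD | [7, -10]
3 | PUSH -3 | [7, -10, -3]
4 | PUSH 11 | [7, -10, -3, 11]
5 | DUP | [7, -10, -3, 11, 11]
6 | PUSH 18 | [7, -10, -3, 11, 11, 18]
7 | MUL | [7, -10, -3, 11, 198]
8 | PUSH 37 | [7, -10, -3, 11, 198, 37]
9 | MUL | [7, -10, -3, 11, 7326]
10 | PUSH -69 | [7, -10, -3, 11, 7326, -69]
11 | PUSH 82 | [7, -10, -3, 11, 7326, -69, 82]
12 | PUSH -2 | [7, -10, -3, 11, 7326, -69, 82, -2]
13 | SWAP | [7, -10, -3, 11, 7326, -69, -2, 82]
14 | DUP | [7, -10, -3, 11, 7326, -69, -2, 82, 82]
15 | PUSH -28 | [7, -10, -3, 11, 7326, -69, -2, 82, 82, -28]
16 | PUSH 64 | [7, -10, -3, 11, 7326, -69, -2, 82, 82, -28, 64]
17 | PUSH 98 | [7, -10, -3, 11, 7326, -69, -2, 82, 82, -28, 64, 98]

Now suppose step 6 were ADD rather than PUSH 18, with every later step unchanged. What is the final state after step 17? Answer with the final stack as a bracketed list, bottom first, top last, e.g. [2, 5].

(re-executing from step 6 with the substitution; state before step 6: [7, -10, -3, 11, 11])
6 | ADD | [7, -10, -3, 22]
7 | MUL | [7, -10, -66]
8 | PUSH 37 | [7, -10, -66, 37]
9 | MUL | [7, -10, -2442]
10 | PUSH -69 | [7, -10, -2442, -69]
11 | PUSH 82 | [7, -10, -2442, -69, 82]
12 | PUSH -2 | [7, -10, -2442, -69, 82, -2]
13 | SWAP | [7, -10, -2442, -69, -2, 82]
14 | DUP | [7, -10, -2442, -69, -2, 82, 82]
15 | PUSH -28 | [7, -10, -2442, -69, -2, 82, 82, -28]
16 | PUSH 64 | [7, -10, -2442, -69, -2, 82, 82, -28, 64]
17 | PUSH 98 | [7, -10, -2442, -69, -2, 82, 82, -28, 64, 98]

[7, -10, -2442, -69, -2, 82, 82, -28, 64, 98]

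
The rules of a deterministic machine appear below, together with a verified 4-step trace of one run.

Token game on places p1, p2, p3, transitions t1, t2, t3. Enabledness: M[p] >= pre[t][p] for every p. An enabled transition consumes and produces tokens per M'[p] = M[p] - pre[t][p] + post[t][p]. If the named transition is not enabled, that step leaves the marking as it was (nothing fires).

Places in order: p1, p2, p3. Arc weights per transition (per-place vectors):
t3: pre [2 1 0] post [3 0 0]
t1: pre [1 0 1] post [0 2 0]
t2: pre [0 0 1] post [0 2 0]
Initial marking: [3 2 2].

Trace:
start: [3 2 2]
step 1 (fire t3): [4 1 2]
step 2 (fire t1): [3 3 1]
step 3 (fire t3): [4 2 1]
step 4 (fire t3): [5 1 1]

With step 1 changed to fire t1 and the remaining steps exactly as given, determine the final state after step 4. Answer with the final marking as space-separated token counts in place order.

1 6 0

(re-executing from step 1 with the substitution; state before step 1: [3 2 2])
step 1 (fire t1): [2 4 1]
step 2 (fire t1): [1 6 0]
step 3 (fire t3): [1 6 0]
step 4 (fire t3): [1 6 0]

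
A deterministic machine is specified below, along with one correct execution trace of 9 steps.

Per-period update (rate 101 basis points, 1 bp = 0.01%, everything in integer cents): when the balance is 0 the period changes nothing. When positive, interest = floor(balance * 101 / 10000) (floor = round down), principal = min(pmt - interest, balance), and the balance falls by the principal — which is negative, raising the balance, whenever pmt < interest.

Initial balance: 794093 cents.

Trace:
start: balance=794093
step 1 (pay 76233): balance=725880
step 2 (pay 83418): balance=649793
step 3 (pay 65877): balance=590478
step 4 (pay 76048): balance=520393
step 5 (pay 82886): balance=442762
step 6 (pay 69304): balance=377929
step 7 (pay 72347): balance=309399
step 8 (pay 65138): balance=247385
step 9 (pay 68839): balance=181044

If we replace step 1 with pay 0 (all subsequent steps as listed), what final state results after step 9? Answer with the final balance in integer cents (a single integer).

(re-executing from step 1 with the substitution; state before step 1: balance=794093)
step 1 (pay 0): balance=802113
step 2 (pay 83418): balance=726796
step 3 (pay 65877): balance=668259
step 4 (pay 76048): balance=598960
step 5 (pay 82886): balance=522123
step 6 (pay 69304): balance=458092
step 7 (pay 72347): balance=390371
step 8 (pay 65138): balance=329175
step 9 (pay 68839): balance=263660

263660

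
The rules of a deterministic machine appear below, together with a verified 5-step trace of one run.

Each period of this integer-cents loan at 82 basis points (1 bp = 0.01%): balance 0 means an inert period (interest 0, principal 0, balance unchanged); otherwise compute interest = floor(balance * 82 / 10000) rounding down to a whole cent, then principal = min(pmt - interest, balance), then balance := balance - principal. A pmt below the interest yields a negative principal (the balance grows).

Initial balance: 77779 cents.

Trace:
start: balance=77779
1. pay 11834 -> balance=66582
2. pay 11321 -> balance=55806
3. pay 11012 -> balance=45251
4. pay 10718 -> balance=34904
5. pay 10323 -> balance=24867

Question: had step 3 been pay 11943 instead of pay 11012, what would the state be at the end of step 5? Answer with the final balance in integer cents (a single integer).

23920

(re-executing from step 3 with the substitution; state before step 3: balance=55806)
3. pay 11943 -> balance=44320
4. pay 10718 -> balance=33965
5. pay 10323 -> balance=23920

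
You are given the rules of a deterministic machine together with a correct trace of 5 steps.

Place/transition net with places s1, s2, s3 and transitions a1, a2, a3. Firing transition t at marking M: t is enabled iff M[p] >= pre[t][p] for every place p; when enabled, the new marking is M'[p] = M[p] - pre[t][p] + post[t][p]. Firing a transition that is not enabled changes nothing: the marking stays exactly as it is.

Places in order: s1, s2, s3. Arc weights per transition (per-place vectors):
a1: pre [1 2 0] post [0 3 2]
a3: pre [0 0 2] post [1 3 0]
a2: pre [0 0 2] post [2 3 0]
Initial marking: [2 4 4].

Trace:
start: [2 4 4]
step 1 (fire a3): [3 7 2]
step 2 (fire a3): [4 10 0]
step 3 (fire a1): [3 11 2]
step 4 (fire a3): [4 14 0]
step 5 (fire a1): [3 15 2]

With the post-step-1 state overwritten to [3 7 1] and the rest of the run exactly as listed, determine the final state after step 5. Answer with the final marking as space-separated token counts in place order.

state after step 1 := [3 7 1]
step 2 (fire a3): [3 7 1]
step 3 (fire a1): [2 8 3]
step 4 (fire a3): [3 11 1]
step 5 (fire a1): [2 12 3]

2 12 3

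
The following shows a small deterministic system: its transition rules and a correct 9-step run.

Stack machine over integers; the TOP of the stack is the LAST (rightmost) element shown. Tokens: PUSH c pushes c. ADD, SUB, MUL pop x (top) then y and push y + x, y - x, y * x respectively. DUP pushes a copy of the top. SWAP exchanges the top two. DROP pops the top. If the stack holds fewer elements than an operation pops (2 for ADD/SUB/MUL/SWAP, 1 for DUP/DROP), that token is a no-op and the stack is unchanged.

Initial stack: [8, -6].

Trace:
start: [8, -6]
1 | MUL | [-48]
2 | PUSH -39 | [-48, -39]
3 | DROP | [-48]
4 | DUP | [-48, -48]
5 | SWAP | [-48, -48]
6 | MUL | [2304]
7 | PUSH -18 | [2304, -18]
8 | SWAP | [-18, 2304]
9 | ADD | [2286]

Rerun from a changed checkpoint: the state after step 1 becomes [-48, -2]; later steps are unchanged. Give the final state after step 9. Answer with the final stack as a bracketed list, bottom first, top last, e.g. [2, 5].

state after step 1 := [-48, -2]
2 | PUSH -39 | [-48, -2, -39]
3 | DROP | [-48, -2]
4 | DUP | [-48, -2, -2]
5 | SWAP | [-48, -2, -2]
6 | MUL | [-48, 4]
7 | PUSH -18 | [-48, 4, -18]
8 | SWAP | [-48, -18, 4]
9 | ADD | [-48, -14]

[-48, -14]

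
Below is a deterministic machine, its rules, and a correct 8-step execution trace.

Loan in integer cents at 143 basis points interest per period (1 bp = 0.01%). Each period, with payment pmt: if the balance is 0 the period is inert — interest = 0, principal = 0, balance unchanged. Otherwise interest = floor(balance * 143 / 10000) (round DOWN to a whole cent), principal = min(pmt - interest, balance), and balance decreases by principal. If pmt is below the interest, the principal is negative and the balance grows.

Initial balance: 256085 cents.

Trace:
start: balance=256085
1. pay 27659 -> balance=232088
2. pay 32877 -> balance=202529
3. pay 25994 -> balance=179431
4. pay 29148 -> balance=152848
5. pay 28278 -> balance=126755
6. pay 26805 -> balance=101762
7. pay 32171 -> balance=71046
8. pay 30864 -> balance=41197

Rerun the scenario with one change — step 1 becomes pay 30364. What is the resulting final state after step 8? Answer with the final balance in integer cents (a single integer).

(re-executing from step 1 with the substitution; state before step 1: balance=256085)
1. pay 30364 -> balance=229383
2. pay 32877 -> balance=199786
3. pay 25994 -> balance=176648
4. pay 29148 -> balance=150026
5. pay 28278 -> balance=123893
6. pay 26805 -> balance=98859
7. pay 32171 -> balance=68101
8. pay 30864 -> balance=38210

38210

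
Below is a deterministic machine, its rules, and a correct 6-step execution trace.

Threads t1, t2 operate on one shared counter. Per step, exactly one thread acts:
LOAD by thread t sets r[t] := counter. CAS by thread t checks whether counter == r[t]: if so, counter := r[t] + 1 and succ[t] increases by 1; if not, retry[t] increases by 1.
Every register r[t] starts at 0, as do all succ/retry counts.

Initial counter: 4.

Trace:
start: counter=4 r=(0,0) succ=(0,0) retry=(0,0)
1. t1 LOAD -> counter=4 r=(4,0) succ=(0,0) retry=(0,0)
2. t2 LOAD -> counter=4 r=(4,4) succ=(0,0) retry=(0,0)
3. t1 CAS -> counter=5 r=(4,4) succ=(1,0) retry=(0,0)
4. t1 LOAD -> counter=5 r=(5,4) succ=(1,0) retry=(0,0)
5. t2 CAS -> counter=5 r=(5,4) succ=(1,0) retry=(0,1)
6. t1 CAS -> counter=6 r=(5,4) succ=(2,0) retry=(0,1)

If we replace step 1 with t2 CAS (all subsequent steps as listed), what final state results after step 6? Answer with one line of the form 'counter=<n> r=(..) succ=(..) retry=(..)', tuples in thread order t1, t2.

counter=5 r=(4,4) succ=(0,1) retry=(2,1)

(re-executing from step 1 with the substitution; state before step 1: counter=4 r=(0,0) succ=(0,0) retry=(0,0))
1. t2 CAS -> counter=4 r=(0,0) succ=(0,0) retry=(0,1)
2. t2 LOAD -> counter=4 r=(0,4) succ=(0,0) retry=(0,1)
3. t1 CAS -> counter=4 r=(0,4) succ=(0,0) retry=(1,1)
4. t1 LOAD -> counter=4 r=(4,4) succ=(0,0) retry=(1,1)
5. t2 CAS -> counter=5 r=(4,4) succ=(0,1) retry=(1,1)
6. t1 CAS -> counter=5 r=(4,4) succ=(0,1) retry=(2,1)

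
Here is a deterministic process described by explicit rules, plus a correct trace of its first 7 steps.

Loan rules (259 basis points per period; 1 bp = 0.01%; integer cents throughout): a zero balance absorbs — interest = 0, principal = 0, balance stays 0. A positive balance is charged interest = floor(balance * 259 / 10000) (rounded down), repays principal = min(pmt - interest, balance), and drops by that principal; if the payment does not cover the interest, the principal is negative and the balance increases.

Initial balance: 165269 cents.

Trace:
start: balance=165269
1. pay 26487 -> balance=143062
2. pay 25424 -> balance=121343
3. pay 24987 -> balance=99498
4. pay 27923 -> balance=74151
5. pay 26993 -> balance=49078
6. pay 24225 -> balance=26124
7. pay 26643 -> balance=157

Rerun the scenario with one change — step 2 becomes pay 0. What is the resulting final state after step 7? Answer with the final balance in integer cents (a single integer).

(re-executing from step 2 with the substitution; state before step 2: balance=143062)
2. pay 0 -> balance=146767
3. pay 24987 -> balance=125581
4. pay 27923 -> balance=100910
5. pay 26993 -> balance=76530
6. pay 24225 -> balance=54287
7. pay 26643 -> balance=29050

29050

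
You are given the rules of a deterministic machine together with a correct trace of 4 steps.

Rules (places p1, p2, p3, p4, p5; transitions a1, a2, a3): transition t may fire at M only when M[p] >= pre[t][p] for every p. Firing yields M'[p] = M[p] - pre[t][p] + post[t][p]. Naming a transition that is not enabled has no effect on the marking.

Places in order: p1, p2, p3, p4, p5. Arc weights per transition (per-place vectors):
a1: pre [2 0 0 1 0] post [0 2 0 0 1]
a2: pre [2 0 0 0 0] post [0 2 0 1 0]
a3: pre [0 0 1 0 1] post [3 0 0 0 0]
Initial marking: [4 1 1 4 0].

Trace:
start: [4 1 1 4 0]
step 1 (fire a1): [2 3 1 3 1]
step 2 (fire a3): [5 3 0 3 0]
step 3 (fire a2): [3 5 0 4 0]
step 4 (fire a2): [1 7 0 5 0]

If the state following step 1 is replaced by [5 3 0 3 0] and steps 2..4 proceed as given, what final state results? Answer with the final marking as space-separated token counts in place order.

1 7 0 5 0

state after step 1 := [5 3 0 3 0]
step 2 (fire a3): [5 3 0 3 0]
step 3 (fire a2): [3 5 0 4 0]
step 4 (fire a2): [1 7 0 5 0]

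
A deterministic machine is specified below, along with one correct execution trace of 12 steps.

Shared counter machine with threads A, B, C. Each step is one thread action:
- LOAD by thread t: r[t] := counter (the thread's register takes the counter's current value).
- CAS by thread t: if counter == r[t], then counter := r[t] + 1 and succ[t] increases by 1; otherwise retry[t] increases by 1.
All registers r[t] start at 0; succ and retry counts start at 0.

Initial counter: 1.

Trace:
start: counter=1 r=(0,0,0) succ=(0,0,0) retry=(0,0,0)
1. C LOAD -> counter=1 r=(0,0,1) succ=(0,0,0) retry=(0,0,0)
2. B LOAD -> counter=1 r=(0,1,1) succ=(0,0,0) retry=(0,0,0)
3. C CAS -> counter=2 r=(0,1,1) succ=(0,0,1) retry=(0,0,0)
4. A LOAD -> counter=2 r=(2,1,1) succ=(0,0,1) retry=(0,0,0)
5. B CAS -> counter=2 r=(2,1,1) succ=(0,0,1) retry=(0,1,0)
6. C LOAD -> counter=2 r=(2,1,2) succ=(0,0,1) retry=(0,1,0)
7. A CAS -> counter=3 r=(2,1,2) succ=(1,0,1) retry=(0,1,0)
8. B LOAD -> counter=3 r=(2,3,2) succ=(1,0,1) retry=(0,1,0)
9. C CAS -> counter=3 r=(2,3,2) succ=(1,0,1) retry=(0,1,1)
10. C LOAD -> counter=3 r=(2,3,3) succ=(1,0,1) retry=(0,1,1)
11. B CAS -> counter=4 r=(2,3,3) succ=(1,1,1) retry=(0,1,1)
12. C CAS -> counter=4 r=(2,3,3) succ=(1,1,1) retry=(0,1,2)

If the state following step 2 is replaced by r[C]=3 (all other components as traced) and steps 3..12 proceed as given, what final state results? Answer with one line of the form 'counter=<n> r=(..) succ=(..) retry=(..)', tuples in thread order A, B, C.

counter=4 r=(1,2,3) succ=(0,1,2) retry=(1,1,1)

state after step 2 := counter=1 r=(0,1,3) succ=(0,0,0) retry=(0,0,0)
3. C CAS -> counter=1 r=(0,1,3) succ=(0,0,0) retry=(0,0,1)
4. A LOAD -> counter=1 r=(1,1,3) succ=(0,0,0) retry=(0,0,1)
5. B CAS -> counter=2 r=(1,1,3) succ=(0,1,0) retry=(0,0,1)
6. C LOAD -> counter=2 r=(1,1,2) succ=(0,1,0) retry=(0,0,1)
7. A CAS -> counter=2 r=(1,1,2) succ=(0,1,0) retry=(1,0,1)
8. B LOAD -> counter=2 r=(1,2,2) succ=(0,1,0) retry=(1,0,1)
9. C CAS -> counter=3 r=(1,2,2) succ=(0,1,1) retry=(1,0,1)
10. C LOAD -> counter=3 r=(1,2,3) succ=(0,1,1) retry=(1,0,1)
11. B CAS -> counter=3 r=(1,2,3) succ=(0,1,1) retry=(1,1,1)
12. C CAS -> counter=4 r=(1,2,3) succ=(0,1,2) retry=(1,1,1)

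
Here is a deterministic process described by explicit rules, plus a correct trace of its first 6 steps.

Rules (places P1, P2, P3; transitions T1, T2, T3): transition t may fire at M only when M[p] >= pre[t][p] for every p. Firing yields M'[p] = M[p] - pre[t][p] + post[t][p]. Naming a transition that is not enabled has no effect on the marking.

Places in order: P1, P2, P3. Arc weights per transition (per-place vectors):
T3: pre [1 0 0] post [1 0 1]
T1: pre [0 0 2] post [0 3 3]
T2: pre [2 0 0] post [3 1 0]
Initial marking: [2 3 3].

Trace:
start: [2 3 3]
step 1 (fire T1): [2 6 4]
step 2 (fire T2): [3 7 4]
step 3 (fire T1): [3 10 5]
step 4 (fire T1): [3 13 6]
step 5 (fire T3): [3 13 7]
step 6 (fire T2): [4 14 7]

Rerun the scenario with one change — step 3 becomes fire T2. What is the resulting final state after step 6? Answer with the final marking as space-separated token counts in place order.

(re-executing from step 3 with the substitution; state before step 3: [3 7 4])
step 3 (fire T2): [4 8 4]
step 4 (fire T1): [4 11 5]
step 5 (fire T3): [4 11 6]
step 6 (fire T2): [5 12 6]

5 12 6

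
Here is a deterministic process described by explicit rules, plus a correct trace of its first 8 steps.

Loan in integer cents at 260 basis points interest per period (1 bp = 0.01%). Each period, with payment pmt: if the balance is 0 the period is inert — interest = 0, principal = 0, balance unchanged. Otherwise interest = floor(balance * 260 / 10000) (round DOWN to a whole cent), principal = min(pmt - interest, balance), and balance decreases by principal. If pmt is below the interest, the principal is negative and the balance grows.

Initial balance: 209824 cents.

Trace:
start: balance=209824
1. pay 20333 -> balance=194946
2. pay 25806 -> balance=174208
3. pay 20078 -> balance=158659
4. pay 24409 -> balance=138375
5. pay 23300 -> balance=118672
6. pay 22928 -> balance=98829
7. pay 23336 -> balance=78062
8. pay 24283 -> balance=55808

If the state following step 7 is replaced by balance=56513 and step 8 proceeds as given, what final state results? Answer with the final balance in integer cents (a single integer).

state after step 7 := balance=56513
8. pay 24283 -> balance=33699

33699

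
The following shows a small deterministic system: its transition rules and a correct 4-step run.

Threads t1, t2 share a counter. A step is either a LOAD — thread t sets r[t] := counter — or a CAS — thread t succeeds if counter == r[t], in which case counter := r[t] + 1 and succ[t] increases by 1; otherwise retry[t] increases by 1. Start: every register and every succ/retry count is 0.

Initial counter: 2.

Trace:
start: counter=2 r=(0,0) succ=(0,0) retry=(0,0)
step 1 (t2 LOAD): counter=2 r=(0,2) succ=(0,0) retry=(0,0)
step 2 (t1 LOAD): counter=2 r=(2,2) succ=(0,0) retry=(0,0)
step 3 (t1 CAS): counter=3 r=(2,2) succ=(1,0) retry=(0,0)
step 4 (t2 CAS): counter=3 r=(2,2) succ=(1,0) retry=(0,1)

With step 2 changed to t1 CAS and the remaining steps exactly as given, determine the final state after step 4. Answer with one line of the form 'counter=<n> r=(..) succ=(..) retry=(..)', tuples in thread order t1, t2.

(re-executing from step 2 with the substitution; state before step 2: counter=2 r=(0,2) succ=(0,0) retry=(0,0))
step 2 (t1 CAS): counter=2 r=(0,2) succ=(0,0) retry=(1,0)
step 3 (t1 CAS): counter=2 r=(0,2) succ=(0,0) retry=(2,0)
step 4 (t2 CAS): counter=3 r=(0,2) succ=(0,1) retry=(2,0)

counter=3 r=(0,2) succ=(0,1) retry=(2,0)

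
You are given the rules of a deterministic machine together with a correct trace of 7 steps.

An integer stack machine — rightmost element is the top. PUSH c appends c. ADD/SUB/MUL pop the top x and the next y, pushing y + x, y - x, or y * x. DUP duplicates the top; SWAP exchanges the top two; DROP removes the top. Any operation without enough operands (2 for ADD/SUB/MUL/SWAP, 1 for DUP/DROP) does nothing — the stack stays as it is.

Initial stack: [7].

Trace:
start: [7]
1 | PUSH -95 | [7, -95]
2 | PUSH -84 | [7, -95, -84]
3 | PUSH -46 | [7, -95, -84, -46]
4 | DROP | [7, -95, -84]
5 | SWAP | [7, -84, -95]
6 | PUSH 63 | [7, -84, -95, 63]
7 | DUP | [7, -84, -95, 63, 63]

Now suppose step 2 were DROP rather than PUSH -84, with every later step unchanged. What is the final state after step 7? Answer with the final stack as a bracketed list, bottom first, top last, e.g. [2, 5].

[7, 63, 63]

(re-executing from step 2 with the substitution; state before step 2: [7, -95])
2 | DROP | [7]
3 | PUSH -46 | [7, -46]
4 | DROP | [7]
5 | SWAP | [7]
6 | PUSH 63 | [7, 63]
7 | DUP | [7, 63, 63]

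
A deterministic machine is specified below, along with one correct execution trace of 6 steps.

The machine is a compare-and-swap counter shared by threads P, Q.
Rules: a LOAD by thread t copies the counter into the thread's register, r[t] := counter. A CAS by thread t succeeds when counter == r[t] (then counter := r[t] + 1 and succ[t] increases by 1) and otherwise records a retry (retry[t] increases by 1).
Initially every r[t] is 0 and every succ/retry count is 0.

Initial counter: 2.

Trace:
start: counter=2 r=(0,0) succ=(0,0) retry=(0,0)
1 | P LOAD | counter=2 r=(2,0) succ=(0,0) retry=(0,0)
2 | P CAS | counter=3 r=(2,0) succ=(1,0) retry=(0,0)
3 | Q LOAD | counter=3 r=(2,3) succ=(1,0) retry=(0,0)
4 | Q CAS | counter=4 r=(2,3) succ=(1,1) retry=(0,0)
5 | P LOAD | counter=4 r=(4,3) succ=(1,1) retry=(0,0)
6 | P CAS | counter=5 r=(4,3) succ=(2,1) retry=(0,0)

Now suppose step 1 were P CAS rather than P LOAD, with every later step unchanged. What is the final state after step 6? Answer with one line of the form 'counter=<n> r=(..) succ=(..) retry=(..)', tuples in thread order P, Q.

counter=4 r=(3,2) succ=(1,1) retry=(2,0)

(re-executing from step 1 with the substitution; state before step 1: counter=2 r=(0,0) succ=(0,0) retry=(0,0))
1 | P CAS | counter=2 r=(0,0) succ=(0,0) retry=(1,0)
2 | P CAS | counter=2 r=(0,0) succ=(0,0) retry=(2,0)
3 | Q LOAD | counter=2 r=(0,2) succ=(0,0) retry=(2,0)
4 | Q CAS | counter=3 r=(0,2) succ=(0,1) retry=(2,0)
5 | P LOAD | counter=3 r=(3,2) succ=(0,1) retry=(2,0)
6 | P CAS | counter=4 r=(3,2) succ=(1,1) retry=(2,0)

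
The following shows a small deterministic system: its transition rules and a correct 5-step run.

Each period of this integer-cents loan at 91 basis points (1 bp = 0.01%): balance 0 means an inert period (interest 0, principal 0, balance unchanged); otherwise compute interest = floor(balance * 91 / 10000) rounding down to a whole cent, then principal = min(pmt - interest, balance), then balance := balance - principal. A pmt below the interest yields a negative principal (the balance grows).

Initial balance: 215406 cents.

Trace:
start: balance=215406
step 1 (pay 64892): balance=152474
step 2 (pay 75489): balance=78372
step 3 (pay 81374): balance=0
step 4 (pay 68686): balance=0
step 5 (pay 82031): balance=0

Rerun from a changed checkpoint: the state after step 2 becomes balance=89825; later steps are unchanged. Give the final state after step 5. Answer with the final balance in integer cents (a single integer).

0

state after step 2 := balance=89825
step 3 (pay 81374): balance=9268
step 4 (pay 68686): balance=0
step 5 (pay 82031): balance=0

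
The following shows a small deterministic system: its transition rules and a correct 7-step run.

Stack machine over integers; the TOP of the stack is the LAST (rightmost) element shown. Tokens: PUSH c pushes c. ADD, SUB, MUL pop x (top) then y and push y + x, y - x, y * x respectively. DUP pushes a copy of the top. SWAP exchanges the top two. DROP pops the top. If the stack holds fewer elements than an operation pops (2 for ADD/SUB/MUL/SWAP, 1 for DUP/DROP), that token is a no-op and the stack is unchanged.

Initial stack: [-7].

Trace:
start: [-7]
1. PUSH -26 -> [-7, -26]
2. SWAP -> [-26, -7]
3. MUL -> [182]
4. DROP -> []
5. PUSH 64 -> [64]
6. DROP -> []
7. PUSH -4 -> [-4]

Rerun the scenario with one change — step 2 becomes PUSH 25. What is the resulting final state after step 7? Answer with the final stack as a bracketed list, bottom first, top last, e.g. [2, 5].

[-7, -4]

(re-executing from step 2 with the substitution; state before step 2: [-7, -26])
2. PUSH 25 -> [-7, -26, 25]
3. MUL -> [-7, -650]
4. DROP -> [-7]
5. PUSH 64 -> [-7, 64]
6. DROP -> [-7]
7. PUSH -4 -> [-7, -4]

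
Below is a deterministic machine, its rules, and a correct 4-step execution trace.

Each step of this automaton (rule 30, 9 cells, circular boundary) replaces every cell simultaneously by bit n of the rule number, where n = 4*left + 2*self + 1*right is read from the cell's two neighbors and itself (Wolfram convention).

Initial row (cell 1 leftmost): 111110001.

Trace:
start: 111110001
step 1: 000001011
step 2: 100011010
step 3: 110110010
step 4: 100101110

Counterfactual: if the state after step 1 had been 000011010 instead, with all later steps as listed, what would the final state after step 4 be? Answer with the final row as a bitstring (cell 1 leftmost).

101001000

state after step 1 := 000011010
step 2: 000110011
step 3: 101101110
step 4: 101001000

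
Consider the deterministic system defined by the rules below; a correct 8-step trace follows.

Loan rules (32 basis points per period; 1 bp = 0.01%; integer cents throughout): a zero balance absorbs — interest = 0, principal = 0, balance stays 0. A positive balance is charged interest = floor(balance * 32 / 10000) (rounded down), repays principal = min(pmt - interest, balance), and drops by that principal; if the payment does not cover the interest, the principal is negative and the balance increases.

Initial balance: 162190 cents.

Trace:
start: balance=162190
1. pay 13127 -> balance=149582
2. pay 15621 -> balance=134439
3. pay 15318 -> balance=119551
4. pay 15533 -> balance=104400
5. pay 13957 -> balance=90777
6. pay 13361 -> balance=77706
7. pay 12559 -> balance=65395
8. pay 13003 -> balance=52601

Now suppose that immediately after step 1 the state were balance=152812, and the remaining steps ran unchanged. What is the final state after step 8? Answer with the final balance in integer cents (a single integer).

55902

state after step 1 := balance=152812
2. pay 15621 -> balance=137679
3. pay 15318 -> balance=122801
4. pay 15533 -> balance=107660
5. pay 13957 -> balance=94047
6. pay 13361 -> balance=80986
7. pay 12559 -> balance=68686
8. pay 13003 -> balance=55902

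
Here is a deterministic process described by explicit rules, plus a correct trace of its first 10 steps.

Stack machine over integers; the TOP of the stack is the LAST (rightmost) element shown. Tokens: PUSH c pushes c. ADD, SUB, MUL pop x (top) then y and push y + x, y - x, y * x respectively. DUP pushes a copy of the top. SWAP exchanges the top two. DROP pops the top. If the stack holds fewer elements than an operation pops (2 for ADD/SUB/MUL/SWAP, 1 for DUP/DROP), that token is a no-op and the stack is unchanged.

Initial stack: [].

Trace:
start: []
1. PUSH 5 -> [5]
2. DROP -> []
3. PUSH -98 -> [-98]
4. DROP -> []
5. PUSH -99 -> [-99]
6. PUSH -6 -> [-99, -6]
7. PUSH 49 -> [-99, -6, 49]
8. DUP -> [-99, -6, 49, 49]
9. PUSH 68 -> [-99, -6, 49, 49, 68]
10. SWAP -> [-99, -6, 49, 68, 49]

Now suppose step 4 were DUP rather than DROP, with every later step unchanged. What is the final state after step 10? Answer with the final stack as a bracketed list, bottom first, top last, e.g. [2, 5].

[-98, -98, -99, -6, 49, 68, 49]

(re-executing from step 4 with the substitution; state before step 4: [-98])
4. DUP -> [-98, -98]
5. PUSH -99 -> [-98, -98, -99]
6. PUSH -6 -> [-98, -98, -99, -6]
7. PUSH 49 -> [-98, -98, -99, -6, 49]
8. DUP -> [-98, -98, -99, -6, 49, 49]
9. PUSH 68 -> [-98, -98, -99, -6, 49, 49, 68]
10. SWAP -> [-98, -98, -99, -6, 49, 68, 49]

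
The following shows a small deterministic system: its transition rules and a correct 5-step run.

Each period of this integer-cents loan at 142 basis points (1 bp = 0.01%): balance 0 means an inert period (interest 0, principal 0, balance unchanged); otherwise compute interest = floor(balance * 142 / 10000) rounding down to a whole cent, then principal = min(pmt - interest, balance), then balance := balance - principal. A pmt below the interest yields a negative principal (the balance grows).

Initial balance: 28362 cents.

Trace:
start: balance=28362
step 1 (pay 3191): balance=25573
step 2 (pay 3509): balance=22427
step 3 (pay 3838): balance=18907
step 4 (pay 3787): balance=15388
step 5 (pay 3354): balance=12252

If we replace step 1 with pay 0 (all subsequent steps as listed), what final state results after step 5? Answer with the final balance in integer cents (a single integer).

(re-executing from step 1 with the substitution; state before step 1: balance=28362)
step 1 (pay 0): balance=28764
step 2 (pay 3509): balance=25663
step 3 (pay 3838): balance=22189
step 4 (pay 3787): balance=18717
step 5 (pay 3354): balance=15628

15628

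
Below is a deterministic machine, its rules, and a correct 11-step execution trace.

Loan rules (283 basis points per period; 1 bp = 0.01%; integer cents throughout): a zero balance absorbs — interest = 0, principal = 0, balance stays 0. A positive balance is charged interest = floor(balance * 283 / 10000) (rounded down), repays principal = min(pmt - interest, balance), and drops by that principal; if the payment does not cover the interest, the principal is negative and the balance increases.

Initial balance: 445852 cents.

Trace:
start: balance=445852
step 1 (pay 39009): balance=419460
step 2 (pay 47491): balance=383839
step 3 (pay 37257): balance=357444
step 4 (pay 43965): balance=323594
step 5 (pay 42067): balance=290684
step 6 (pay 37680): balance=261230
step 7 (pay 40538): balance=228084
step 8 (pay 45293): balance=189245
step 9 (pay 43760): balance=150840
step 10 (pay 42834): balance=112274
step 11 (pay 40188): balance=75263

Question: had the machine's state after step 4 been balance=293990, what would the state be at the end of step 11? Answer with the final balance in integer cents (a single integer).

39271

state after step 4 := balance=293990
step 5 (pay 42067): balance=260242
step 6 (pay 37680): balance=229926
step 7 (pay 40538): balance=195894
step 8 (pay 45293): balance=156144
step 9 (pay 43760): balance=116802
step 10 (pay 42834): balance=77273
step 11 (pay 40188): balance=39271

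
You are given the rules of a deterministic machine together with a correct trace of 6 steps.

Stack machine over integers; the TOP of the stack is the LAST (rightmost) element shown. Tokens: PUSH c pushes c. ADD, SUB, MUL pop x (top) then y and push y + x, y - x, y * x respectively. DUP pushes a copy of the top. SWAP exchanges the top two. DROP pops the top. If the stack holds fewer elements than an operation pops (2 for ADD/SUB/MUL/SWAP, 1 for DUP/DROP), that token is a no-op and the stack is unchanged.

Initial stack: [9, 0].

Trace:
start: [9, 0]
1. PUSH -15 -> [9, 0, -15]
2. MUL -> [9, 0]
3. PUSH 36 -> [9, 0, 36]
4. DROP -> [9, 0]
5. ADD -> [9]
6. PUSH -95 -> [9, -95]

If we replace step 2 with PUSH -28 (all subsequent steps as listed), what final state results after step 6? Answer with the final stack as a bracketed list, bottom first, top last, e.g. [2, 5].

(re-executing from step 2 with the substitution; state before step 2: [9, 0, -15])
2. PUSH -28 -> [9, 0, -15, -28]
3. PUSH 36 -> [9, 0, -15, -28, 36]
4. DROP -> [9, 0, -15, -28]
5. ADD -> [9, 0, -43]
6. PUSH -95 -> [9, 0, -43, -95]

[9, 0, -43, -95]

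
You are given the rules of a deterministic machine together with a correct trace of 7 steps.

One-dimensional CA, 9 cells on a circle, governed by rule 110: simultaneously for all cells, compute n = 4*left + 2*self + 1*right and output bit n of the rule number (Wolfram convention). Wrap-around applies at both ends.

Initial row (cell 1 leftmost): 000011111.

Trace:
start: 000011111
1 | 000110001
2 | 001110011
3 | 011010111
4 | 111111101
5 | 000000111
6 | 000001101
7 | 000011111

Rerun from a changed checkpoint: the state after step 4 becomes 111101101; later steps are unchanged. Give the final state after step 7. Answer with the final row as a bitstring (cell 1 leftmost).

state after step 4 := 111101101
5 | 000111111
6 | 001100001
7 | 011100011

011100011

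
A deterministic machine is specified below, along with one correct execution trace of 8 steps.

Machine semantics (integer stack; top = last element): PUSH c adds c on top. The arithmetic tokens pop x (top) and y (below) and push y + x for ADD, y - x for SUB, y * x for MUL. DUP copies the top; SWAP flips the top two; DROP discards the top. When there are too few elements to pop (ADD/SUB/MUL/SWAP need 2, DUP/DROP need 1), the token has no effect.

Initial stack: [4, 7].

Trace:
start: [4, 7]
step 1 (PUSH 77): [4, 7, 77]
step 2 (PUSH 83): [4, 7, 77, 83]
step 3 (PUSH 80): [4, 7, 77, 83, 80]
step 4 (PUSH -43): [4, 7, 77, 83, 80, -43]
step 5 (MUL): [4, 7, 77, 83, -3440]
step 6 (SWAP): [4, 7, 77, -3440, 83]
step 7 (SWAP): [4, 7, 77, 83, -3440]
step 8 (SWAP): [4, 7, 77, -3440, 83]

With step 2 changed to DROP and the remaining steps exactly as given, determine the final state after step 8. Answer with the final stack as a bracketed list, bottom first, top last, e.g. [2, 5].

[4, -3440, 7]

(re-executing from step 2 with the substitution; state before step 2: [4, 7, 77])
step 2 (DROP): [4, 7]
step 3 (PUSH 80): [4, 7, 80]
step 4 (PUSH -43): [4, 7, 80, -43]
step 5 (MUL): [4, 7, -3440]
step 6 (SWAP): [4, -3440, 7]
step 7 (SWAP): [4, 7, -3440]
step 8 (SWAP): [4, -3440, 7]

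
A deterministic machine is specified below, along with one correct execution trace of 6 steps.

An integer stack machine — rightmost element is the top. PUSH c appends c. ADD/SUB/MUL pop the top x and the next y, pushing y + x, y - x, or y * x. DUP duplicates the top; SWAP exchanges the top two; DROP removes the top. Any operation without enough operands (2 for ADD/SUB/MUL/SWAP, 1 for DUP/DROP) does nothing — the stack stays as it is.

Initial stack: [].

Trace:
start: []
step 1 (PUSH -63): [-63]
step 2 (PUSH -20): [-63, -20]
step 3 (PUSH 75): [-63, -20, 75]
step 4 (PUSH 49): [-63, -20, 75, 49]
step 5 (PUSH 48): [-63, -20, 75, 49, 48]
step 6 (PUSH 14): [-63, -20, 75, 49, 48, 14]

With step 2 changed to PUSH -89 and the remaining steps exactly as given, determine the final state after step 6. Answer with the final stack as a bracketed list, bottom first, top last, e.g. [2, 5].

(re-executing from step 2 with the substitution; state before step 2: [-63])
step 2 (PUSH -89): [-63, -89]
step 3 (PUSH 75): [-63, -89, 75]
step 4 (PUSH 49): [-63, -89, 75, 49]
step 5 (PUSH 48): [-63, -89, 75, 49, 48]
step 6 (PUSH 14): [-63, -89, 75, 49, 48, 14]

[-63, -89, 75, 49, 48, 14]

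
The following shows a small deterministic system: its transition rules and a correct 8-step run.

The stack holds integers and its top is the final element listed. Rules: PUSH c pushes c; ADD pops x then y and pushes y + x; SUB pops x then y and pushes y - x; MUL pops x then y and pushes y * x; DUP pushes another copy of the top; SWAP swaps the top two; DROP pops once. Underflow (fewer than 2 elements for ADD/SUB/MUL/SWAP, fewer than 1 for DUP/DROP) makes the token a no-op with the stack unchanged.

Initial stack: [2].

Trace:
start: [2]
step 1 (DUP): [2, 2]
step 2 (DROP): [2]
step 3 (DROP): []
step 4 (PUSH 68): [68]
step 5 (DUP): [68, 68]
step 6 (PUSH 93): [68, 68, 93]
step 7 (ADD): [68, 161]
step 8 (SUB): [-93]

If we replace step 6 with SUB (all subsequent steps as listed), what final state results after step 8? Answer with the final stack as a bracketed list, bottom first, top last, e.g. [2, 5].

[0]

(re-executing from step 6 with the substitution; state before step 6: [68, 68])
step 6 (SUB): [0]
step 7 (ADD): [0]
step 8 (SUB): [0]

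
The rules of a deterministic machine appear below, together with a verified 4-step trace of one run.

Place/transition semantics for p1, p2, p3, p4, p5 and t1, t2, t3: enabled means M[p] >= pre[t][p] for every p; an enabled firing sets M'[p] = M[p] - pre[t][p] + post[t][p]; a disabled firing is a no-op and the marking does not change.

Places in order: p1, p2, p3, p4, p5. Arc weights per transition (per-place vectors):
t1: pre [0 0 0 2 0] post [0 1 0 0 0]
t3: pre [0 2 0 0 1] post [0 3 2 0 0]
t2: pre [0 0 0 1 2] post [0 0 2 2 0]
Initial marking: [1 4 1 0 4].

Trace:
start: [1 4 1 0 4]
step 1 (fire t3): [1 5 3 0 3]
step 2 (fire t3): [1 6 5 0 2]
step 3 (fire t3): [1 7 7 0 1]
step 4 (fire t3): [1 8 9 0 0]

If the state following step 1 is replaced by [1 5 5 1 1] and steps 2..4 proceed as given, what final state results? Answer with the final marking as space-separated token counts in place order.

state after step 1 := [1 5 5 1 1]
step 2 (fire t3): [1 6 7 1 0]
step 3 (fire t3): [1 6 7 1 0]
step 4 (fire t3): [1 6 7 1 0]

1 6 7 1 0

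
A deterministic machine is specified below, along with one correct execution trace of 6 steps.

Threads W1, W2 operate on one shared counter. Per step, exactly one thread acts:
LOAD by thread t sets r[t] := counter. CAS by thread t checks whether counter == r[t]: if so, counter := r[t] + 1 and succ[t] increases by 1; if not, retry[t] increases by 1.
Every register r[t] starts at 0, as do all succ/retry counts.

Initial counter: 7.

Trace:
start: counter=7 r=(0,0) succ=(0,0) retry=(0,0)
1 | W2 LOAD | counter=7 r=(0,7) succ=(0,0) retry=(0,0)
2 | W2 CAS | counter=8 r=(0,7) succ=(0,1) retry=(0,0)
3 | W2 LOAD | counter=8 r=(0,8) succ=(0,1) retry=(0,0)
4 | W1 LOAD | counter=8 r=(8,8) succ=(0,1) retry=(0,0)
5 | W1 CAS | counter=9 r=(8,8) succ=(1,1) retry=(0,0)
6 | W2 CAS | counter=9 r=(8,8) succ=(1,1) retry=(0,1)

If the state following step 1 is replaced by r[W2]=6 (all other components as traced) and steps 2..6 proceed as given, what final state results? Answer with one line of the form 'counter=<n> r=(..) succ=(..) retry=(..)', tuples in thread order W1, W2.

counter=8 r=(7,7) succ=(1,0) retry=(0,2)

state after step 1 := counter=7 r=(0,6) succ=(0,0) retry=(0,0)
2 | W2 CAS | counter=7 r=(0,6) succ=(0,0) retry=(0,1)
3 | W2 LOAD | counter=7 r=(0,7) succ=(0,0) retry=(0,1)
4 | W1 LOAD | counter=7 r=(7,7) succ=(0,0) retry=(0,1)
5 | W1 CAS | counter=8 r=(7,7) succ=(1,0) retry=(0,1)
6 | W2 CAS | counter=8 r=(7,7) succ=(1,0) retry=(0,2)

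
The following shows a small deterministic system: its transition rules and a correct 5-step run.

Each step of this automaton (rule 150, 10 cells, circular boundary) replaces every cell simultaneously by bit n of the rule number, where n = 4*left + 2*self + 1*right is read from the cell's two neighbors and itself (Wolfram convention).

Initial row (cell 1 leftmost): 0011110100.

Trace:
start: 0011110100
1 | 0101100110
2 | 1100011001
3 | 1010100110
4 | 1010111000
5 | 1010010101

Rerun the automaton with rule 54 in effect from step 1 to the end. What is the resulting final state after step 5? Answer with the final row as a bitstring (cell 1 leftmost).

(re-executing steps 1..5 under rule 54; state before step 1: 0011110100)
1 | 0100001110
2 | 1110010001
3 | 0001111010
4 | 0010000111
5 | 1111001000

1111001000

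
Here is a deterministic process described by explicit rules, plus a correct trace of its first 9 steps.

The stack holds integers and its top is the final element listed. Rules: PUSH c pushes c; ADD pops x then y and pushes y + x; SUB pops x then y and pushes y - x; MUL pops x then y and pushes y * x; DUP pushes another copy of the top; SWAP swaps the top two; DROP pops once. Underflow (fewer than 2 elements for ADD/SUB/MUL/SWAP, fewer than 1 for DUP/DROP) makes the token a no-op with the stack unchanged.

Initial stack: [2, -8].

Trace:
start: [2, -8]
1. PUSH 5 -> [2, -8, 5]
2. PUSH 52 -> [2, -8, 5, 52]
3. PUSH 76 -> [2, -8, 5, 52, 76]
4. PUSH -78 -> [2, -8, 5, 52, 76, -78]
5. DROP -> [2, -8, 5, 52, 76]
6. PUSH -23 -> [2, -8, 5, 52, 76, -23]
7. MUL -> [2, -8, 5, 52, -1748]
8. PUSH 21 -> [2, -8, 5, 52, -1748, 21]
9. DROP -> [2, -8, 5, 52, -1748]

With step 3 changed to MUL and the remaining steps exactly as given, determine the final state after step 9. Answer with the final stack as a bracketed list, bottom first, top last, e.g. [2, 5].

(re-executing from step 3 with the substitution; state before step 3: [2, -8, 5, 52])
3. MUL -> [2, -8, 260]
4. PUSH -78 -> [2, -8, 260, -78]
5. DROP -> [2, -8, 260]
6. PUSH -23 -> [2, -8, 260, -23]
7. MUL -> [2, -8, -5980]
8. PUSH 21 -> [2, -8, -5980, 21]
9. DROP -> [2, -8, -5980]

[2, -8, -5980]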